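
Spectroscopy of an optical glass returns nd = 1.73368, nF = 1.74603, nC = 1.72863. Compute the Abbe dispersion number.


Abbe number formula: Vd = (nd - 1) / (nF - nC)
  nd - 1 = 1.73368 - 1 = 0.73368
  nF - nC = 1.74603 - 1.72863 = 0.0174
  Vd = 0.73368 / 0.0174 = 42.17

42.17


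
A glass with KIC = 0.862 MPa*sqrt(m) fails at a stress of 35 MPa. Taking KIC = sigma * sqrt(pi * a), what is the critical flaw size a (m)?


Rearrange KIC = sigma * sqrt(pi * a):
  sqrt(pi * a) = KIC / sigma
  sqrt(pi * a) = 0.862 / 35 = 0.024629
  a = (KIC / sigma)^2 / pi
  a = 0.024629^2 / pi = 0.0001931 m

0.0001931 m


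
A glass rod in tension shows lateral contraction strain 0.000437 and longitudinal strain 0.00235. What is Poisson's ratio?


Poisson's ratio: nu = lateral strain / axial strain
  nu = 0.000437 / 0.00235 = 0.186

0.186


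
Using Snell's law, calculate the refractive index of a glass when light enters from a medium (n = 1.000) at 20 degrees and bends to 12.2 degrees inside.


Apply Snell's law: n1 * sin(theta1) = n2 * sin(theta2)
  n2 = n1 * sin(theta1) / sin(theta2)
  sin(20) = 0.34202
  sin(12.2) = 0.211325
  n2 = 1.000 * 0.34202 / 0.211325 = 1.6185

1.6185


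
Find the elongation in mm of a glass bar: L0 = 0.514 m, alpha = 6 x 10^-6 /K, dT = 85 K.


Thermal expansion formula: dL = alpha * L0 * dT
  dL = (6 x 10^-6) * 0.514 * 85 = 0.00026214 m
Convert to mm: 0.00026214 * 1000 = 0.2621 mm

0.2621 mm


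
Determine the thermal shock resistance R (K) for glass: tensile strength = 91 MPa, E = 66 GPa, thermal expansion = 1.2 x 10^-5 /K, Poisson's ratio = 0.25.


Thermal shock resistance: R = sigma * (1 - nu) / (E * alpha)
  Numerator = 91 * (1 - 0.25) = 68.25
  Denominator = 66 * 1000 * (1.2 x 10^-5) = 0.792
  R = 68.25 / 0.792 = 86.2 K

86.2 K


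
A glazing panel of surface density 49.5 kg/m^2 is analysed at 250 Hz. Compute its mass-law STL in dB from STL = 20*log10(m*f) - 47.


Mass law: STL = 20 * log10(m * f) - 47
  m * f = 49.5 * 250 = 12375
  log10(12375) = 4.09255
  STL = 20 * 4.09255 - 47 = 81.851 - 47 = 34.9 dB

34.9 dB


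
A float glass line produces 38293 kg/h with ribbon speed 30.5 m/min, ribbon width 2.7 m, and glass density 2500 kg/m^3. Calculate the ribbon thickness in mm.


Ribbon cross-section from mass balance:
  Volume rate = throughput / density = 38293 / 2500 = 15.3172 m^3/h
  thickness = volume rate / (speed * 60 * width), i.e.
  thickness = throughput / (60 * speed * width * density) * 1000
  thickness = 38293 / (60 * 30.5 * 2.7 * 2500) * 1000 = 3.1 mm

3.1 mm


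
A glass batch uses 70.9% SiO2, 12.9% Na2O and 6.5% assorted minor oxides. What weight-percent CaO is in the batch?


Pieces sum to 100%:
  CaO = 100 - (SiO2 + Na2O + others)
  CaO = 100 - (70.9 + 12.9 + 6.5) = 9.7%

9.7%


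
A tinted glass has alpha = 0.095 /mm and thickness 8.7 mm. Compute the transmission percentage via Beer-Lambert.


Beer-Lambert law: T = exp(-alpha * thickness)
  exponent = -0.095 * 8.7 = -0.8265
  T = exp(-0.8265) = 0.4376
  Percentage = 0.4376 * 100 = 43.76%

43.76%


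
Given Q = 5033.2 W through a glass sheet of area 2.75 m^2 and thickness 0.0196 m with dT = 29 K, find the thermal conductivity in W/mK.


Fourier's law rearranged: k = Q * t / (A * dT)
  Numerator = 5033.2 * 0.0196 = 98.65072
  Denominator = 2.75 * 29 = 79.75
  k = 98.65072 / 79.75 = 1.237 W/mK

1.237 W/mK


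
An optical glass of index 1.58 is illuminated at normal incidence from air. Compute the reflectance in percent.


Fresnel reflectance at normal incidence:
  R = ((n - 1)/(n + 1))^2
  (n - 1)/(n + 1) = (1.58 - 1)/(1.58 + 1) = 0.224806
  R = 0.224806^2 = 0.0505377
  R(%) = 0.0505377 * 100 = 5.054%

5.054%


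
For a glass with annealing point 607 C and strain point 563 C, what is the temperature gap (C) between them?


Gap = T_anneal - T_strain:
  gap = 607 - 563 = 44 C

44 C


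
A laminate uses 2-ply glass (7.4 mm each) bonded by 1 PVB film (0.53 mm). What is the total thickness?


Total thickness = glass contribution + PVB contribution
  Glass: 2 * 7.4 = 14.8 mm
  PVB: 1 * 0.53 = 0.53 mm
  Total = 14.8 + 0.53 = 15.33 mm

15.33 mm


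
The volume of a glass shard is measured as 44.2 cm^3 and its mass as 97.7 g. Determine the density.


Use the definition of density:
  rho = mass / volume
  rho = 97.7 / 44.2 = 2.21 g/cm^3

2.21 g/cm^3


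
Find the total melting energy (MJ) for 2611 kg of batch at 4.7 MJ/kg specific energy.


Total energy = mass * specific energy
  E = 2611 * 4.7 = 12271.7 MJ

12271.7 MJ


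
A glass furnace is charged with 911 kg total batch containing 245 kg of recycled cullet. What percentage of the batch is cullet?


Cullet ratio = (cullet mass / total batch mass) * 100
  Ratio = 245 / 911 * 100 = 26.89%

26.89%


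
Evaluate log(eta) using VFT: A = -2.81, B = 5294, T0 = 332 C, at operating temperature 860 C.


VFT equation: log(eta) = A + B / (T - T0)
  T - T0 = 860 - 332 = 528
  B / (T - T0) = 5294 / 528 = 10.027
  log(eta) = -2.81 + 10.027 = 7.217

7.217


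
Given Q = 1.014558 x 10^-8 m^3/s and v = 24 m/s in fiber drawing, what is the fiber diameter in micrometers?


Cross-sectional area from continuity:
  A = Q / v = 1.014558 x 10^-8 / 24 = 4.227325 x 10^-10 m^2
Diameter from circular cross-section:
  d = sqrt(4A / pi) * 10^6 (m -> um)
  d = sqrt(4 * 4.227325 x 10^-10 / pi) * 10^6 = 23.2 um

23.2 um


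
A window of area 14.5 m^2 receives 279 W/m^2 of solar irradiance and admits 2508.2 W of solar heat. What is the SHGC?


Rearrange Q = Area * SHGC * Irradiance:
  SHGC = Q / (Area * Irradiance)
  SHGC = 2508.2 / (14.5 * 279) = 0.62

0.62


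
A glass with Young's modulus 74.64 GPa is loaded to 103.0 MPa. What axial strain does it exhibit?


Rearrange E = sigma / epsilon:
  epsilon = sigma / E
  E (MPa) = 74.64 * 1000 = 74640
  epsilon = 103.0 / 74640 = 0.00138

0.00138


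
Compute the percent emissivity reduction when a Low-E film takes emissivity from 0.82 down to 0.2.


Percentage reduction = (1 - coated/uncoated) * 100
  Ratio = 0.2 / 0.82 = 0.2439
  Reduction = (1 - 0.2439) * 100 = 75.6%

75.6%


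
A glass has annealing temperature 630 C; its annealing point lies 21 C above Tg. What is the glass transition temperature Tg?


Rearrange T_anneal = Tg + offset for Tg:
  Tg = T_anneal - offset = 630 - 21 = 609 C

609 C


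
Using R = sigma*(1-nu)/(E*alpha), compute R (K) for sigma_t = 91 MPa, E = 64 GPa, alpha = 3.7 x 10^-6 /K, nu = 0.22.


Thermal shock resistance: R = sigma * (1 - nu) / (E * alpha)
  Numerator = 91 * (1 - 0.22) = 70.98
  Denominator = 64 * 1000 * (3.7 x 10^-6) = 0.2368
  R = 70.98 / 0.2368 = 299.7 K

299.7 K


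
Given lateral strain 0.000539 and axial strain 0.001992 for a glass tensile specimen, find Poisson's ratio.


Poisson's ratio: nu = lateral strain / axial strain
  nu = 0.000539 / 0.001992 = 0.2706

0.2706


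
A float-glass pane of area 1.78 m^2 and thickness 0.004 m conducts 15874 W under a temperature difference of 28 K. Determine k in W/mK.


Fourier's law rearranged: k = Q * t / (A * dT)
  Numerator = 15874 * 0.004 = 63.496
  Denominator = 1.78 * 28 = 49.84
  k = 63.496 / 49.84 = 1.274 W/mK

1.274 W/mK


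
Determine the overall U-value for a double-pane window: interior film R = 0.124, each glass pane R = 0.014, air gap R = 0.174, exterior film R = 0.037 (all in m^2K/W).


Total thermal resistance (series):
  R_total = R_in + R_glass + R_air + R_glass + R_out
  R_total = 0.124 + 0.014 + 0.174 + 0.014 + 0.037 = 0.363 m^2K/W
U-value = 1 / R_total = 1 / 0.363 = 2.755 W/m^2K

2.755 W/m^2K


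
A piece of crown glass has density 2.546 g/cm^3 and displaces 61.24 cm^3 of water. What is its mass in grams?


Rearrange rho = m / V:
  m = rho * V
  m = 2.546 * 61.24 = 155.917 g

155.917 g


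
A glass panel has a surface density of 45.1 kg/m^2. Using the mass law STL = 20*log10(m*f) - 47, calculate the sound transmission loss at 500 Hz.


Mass law: STL = 20 * log10(m * f) - 47
  m * f = 45.1 * 500 = 22550
  log10(22550) = 4.35315
  STL = 20 * 4.35315 - 47 = 87.063 - 47 = 40.1 dB

40.1 dB


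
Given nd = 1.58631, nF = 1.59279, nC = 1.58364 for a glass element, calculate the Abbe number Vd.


Abbe number formula: Vd = (nd - 1) / (nF - nC)
  nd - 1 = 1.58631 - 1 = 0.58631
  nF - nC = 1.59279 - 1.58364 = 0.00915
  Vd = 0.58631 / 0.00915 = 64.08

64.08


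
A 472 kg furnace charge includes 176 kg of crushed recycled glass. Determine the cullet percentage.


Cullet ratio = (cullet mass / total batch mass) * 100
  Ratio = 176 / 472 * 100 = 37.29%

37.29%


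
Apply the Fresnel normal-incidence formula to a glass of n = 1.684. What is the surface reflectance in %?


Fresnel reflectance at normal incidence:
  R = ((n - 1)/(n + 1))^2
  (n - 1)/(n + 1) = (1.684 - 1)/(1.684 + 1) = 0.254844
  R = 0.254844^2 = 0.0649455
  R(%) = 0.0649455 * 100 = 6.495%

6.495%


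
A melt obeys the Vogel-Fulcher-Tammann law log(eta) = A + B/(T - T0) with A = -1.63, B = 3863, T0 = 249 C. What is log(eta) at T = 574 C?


VFT equation: log(eta) = A + B / (T - T0)
  T - T0 = 574 - 249 = 325
  B / (T - T0) = 3863 / 325 = 11.886
  log(eta) = -1.63 + 11.886 = 10.256

10.256


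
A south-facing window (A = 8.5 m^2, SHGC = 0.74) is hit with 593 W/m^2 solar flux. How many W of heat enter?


Solar heat gain: Q = Area * SHGC * Irradiance
  Q = 8.5 * 0.74 * 593 = 3730 W

3730 W


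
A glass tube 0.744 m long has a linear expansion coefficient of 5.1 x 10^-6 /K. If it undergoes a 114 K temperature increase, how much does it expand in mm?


Thermal expansion formula: dL = alpha * L0 * dT
  dL = (5.1 x 10^-6) * 0.744 * 114 = 0.00043256 m
Convert to mm: 0.00043256 * 1000 = 0.4326 mm

0.4326 mm


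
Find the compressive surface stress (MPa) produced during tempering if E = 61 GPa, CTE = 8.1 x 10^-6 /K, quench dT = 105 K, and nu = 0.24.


Tempering stress: sigma = E * alpha * dT / (1 - nu)
  E (MPa) = 61 * 1000 = 61000
  Numerator = 61000 * (8.1 x 10^-6) * 105 = 51.8805
  Denominator = 1 - 0.24 = 0.76
  sigma = 51.8805 / 0.76 = 68.3 MPa

68.3 MPa


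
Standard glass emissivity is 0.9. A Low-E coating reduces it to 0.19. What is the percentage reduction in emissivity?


Percentage reduction = (1 - coated/uncoated) * 100
  Ratio = 0.19 / 0.9 = 0.2111
  Reduction = (1 - 0.2111) * 100 = 78.9%

78.9%


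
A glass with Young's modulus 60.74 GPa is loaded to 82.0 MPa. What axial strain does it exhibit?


Rearrange E = sigma / epsilon:
  epsilon = sigma / E
  E (MPa) = 60.74 * 1000 = 60740
  epsilon = 82.0 / 60740 = 0.00135

0.00135


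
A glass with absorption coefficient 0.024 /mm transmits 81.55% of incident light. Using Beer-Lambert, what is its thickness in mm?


Rearrange T = exp(-alpha * thickness):
  thickness = -ln(T) / alpha
  T = 81.55/100 = 0.8155
  ln(T) = -0.20395
  -ln(T) = 0.20395
  thickness = 0.20395 / 0.024 = 8.5 mm

8.5 mm


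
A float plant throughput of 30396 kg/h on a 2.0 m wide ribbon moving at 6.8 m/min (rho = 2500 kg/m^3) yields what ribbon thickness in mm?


Ribbon cross-section from mass balance:
  Volume rate = throughput / density = 30396 / 2500 = 12.1584 m^3/h
  thickness = volume rate / (speed * 60 * width), i.e.
  thickness = throughput / (60 * speed * width * density) * 1000
  thickness = 30396 / (60 * 6.8 * 2.0 * 2500) * 1000 = 14.9 mm

14.9 mm


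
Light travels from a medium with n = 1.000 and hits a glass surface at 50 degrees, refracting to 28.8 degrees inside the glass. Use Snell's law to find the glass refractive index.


Apply Snell's law: n1 * sin(theta1) = n2 * sin(theta2)
  n2 = n1 * sin(theta1) / sin(theta2)
  sin(50) = 0.766044
  sin(28.8) = 0.481754
  n2 = 1.000 * 0.766044 / 0.481754 = 1.5901

1.5901


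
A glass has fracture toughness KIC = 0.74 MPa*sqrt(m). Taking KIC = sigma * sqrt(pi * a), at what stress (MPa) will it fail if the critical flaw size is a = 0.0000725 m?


Rearrange KIC = sigma * sqrt(pi * a):
  sigma = KIC / sqrt(pi * a)
  sqrt(pi * 0.0000725) = 0.015092
  sigma = 0.74 / 0.015092 = 49.03 MPa

49.03 MPa


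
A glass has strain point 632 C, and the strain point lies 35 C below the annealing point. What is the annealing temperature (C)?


T_anneal = T_strain + gap:
  T_anneal = 632 + 35 = 667 C

667 C


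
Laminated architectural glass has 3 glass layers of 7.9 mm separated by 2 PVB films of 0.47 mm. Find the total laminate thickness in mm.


Total thickness = glass contribution + PVB contribution
  Glass: 3 * 7.9 = 23.7 mm
  PVB: 2 * 0.47 = 0.94 mm
  Total = 23.7 + 0.94 = 24.64 mm

24.64 mm


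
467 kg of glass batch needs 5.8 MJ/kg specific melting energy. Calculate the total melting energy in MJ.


Total energy = mass * specific energy
  E = 467 * 5.8 = 2708.6 MJ

2708.6 MJ


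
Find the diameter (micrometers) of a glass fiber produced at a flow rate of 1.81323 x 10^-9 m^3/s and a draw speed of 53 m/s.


Cross-sectional area from continuity:
  A = Q / v = 1.81323 x 10^-9 / 53 = 3.421189 x 10^-11 m^2
Diameter from circular cross-section:
  d = sqrt(4A / pi) * 10^6 (m -> um)
  d = sqrt(4 * 3.421189 x 10^-11 / pi) * 10^6 = 6.6 um

6.6 um


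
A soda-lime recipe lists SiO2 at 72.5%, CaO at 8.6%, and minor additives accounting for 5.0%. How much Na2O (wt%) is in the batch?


Pieces sum to 100%:
  Na2O = 100 - (SiO2 + CaO + others)
  Na2O = 100 - (72.5 + 8.6 + 5.0) = 13.9%

13.9%


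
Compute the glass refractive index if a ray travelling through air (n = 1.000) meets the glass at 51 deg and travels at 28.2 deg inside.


Apply Snell's law: n1 * sin(theta1) = n2 * sin(theta2)
  n2 = n1 * sin(theta1) / sin(theta2)
  sin(51) = 0.777146
  sin(28.2) = 0.472551
  n2 = 1.000 * 0.777146 / 0.472551 = 1.6446

1.6446


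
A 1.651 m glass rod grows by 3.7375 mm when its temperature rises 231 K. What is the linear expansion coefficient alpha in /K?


Rearrange dL = alpha * L0 * dT for alpha:
  alpha = dL / (L0 * dT)
  alpha = (3.7375 / 1000) / (1.651 * 231) = 0.0000098 /K = 9.8 x 10^-6 /K

9.8 x 10^-6 /K


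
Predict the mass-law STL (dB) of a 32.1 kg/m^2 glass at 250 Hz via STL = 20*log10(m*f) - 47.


Mass law: STL = 20 * log10(m * f) - 47
  m * f = 32.1 * 250 = 8025
  log10(8025) = 3.90445
  STL = 20 * 3.90445 - 47 = 78.089 - 47 = 31.1 dB

31.1 dB


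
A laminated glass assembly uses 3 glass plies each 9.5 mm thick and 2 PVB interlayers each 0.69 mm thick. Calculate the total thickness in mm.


Total thickness = glass contribution + PVB contribution
  Glass: 3 * 9.5 = 28.5 mm
  PVB: 2 * 0.69 = 1.38 mm
  Total = 28.5 + 1.38 = 29.88 mm

29.88 mm


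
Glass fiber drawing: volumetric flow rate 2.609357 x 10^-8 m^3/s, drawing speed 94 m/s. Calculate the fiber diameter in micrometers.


Cross-sectional area from continuity:
  A = Q / v = 2.609357 x 10^-8 / 94 = 2.775912 x 10^-10 m^2
Diameter from circular cross-section:
  d = sqrt(4A / pi) * 10^6 (m -> um)
  d = sqrt(4 * 2.775912 x 10^-10 / pi) * 10^6 = 18.8 um

18.8 um


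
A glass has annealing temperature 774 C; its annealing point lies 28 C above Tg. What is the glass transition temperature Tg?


Rearrange T_anneal = Tg + offset for Tg:
  Tg = T_anneal - offset = 774 - 28 = 746 C

746 C


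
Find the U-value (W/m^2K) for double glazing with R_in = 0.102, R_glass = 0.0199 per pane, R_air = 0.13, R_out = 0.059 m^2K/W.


Total thermal resistance (series):
  R_total = R_in + R_glass + R_air + R_glass + R_out
  R_total = 0.102 + 0.0199 + 0.13 + 0.0199 + 0.059 = 0.3308 m^2K/W
U-value = 1 / R_total = 1 / 0.3308 = 3.023 W/m^2K

3.023 W/m^2K


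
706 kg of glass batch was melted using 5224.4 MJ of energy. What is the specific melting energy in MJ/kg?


Rearrange E = m * s for s:
  s = E / m
  s = 5224.4 / 706 = 7.4 MJ/kg

7.4 MJ/kg


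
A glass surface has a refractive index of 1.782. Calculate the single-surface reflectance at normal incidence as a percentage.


Fresnel reflectance at normal incidence:
  R = ((n - 1)/(n + 1))^2
  (n - 1)/(n + 1) = (1.782 - 1)/(1.782 + 1) = 0.281093
  R = 0.281093^2 = 0.0790133
  R(%) = 0.0790133 * 100 = 7.901%

7.901%


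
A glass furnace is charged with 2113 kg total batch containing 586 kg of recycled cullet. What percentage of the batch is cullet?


Cullet ratio = (cullet mass / total batch mass) * 100
  Ratio = 586 / 2113 * 100 = 27.73%

27.73%


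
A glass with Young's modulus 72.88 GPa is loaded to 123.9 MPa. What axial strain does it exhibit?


Rearrange E = sigma / epsilon:
  epsilon = sigma / E
  E (MPa) = 72.88 * 1000 = 72880
  epsilon = 123.9 / 72880 = 0.0017

0.0017


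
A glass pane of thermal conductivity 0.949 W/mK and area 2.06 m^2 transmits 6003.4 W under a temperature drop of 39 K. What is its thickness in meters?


Fourier's law: t = k * A * dT / Q
  t = 0.949 * 2.06 * 39 / 6003.4
  t = 76.24266 / 6003.4 = 0.0127 m

0.0127 m


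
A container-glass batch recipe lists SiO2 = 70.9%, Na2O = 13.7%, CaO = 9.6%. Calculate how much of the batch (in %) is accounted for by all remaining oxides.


Sum the three major oxides:
  SiO2 + Na2O + CaO = 70.9 + 13.7 + 9.6 = 94.2%
Subtract from 100%:
  Others = 100 - 94.2 = 5.8%

5.8%


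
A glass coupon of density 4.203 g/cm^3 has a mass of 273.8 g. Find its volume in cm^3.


Rearrange rho = m / V:
  V = m / rho
  V = 273.8 / 4.203 = 65.144 cm^3

65.144 cm^3


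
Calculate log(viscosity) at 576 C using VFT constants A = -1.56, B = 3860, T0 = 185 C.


VFT equation: log(eta) = A + B / (T - T0)
  T - T0 = 576 - 185 = 391
  B / (T - T0) = 3860 / 391 = 9.872
  log(eta) = -1.56 + 9.872 = 8.312

8.312


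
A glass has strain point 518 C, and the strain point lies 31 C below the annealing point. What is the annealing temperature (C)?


T_anneal = T_strain + gap:
  T_anneal = 518 + 31 = 549 C

549 C


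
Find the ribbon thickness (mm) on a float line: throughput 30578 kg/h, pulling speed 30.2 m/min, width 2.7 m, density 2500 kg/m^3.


Ribbon cross-section from mass balance:
  Volume rate = throughput / density = 30578 / 2500 = 12.2312 m^3/h
  thickness = volume rate / (speed * 60 * width), i.e.
  thickness = throughput / (60 * speed * width * density) * 1000
  thickness = 30578 / (60 * 30.2 * 2.7 * 2500) * 1000 = 2.5 mm

2.5 mm


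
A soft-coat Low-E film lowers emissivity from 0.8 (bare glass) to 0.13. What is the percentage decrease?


Percentage reduction = (1 - coated/uncoated) * 100
  Ratio = 0.13 / 0.8 = 0.1625
  Reduction = (1 - 0.1625) * 100 = 83.8%

83.8%


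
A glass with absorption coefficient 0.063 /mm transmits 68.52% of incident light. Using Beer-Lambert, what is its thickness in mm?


Rearrange T = exp(-alpha * thickness):
  thickness = -ln(T) / alpha
  T = 68.52/100 = 0.6852
  ln(T) = -0.37804
  -ln(T) = 0.37804
  thickness = 0.37804 / 0.063 = 6.0 mm

6.0 mm


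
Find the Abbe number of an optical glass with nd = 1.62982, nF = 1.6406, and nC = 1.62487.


Abbe number formula: Vd = (nd - 1) / (nF - nC)
  nd - 1 = 1.62982 - 1 = 0.62982
  nF - nC = 1.6406 - 1.62487 = 0.01573
  Vd = 0.62982 / 0.01573 = 40.04

40.04


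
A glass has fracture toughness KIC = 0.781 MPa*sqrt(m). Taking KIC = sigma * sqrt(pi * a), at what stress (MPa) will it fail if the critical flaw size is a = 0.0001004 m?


Rearrange KIC = sigma * sqrt(pi * a):
  sigma = KIC / sqrt(pi * a)
  sqrt(pi * 0.0001004) = 0.01776
  sigma = 0.781 / 0.01776 = 43.98 MPa

43.98 MPa


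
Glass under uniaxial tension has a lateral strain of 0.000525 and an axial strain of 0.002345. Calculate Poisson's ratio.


Poisson's ratio: nu = lateral strain / axial strain
  nu = 0.000525 / 0.002345 = 0.2239

0.2239


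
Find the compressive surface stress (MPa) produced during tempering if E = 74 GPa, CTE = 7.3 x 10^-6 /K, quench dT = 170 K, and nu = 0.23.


Tempering stress: sigma = E * alpha * dT / (1 - nu)
  E (MPa) = 74 * 1000 = 74000
  Numerator = 74000 * (7.3 x 10^-6) * 170 = 91.834
  Denominator = 1 - 0.23 = 0.77
  sigma = 91.834 / 0.77 = 119.3 MPa

119.3 MPa


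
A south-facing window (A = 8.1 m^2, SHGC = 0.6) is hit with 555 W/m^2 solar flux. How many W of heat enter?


Solar heat gain: Q = Area * SHGC * Irradiance
  Q = 8.1 * 0.6 * 555 = 2697.3 W

2697.3 W


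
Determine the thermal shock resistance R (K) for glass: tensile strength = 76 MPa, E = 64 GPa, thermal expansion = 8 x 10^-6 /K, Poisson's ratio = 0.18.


Thermal shock resistance: R = sigma * (1 - nu) / (E * alpha)
  Numerator = 76 * (1 - 0.18) = 62.32
  Denominator = 64 * 1000 * (8 x 10^-6) = 0.512
  R = 62.32 / 0.512 = 121.7 K

121.7 K


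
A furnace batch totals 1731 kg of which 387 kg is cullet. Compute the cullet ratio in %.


Cullet ratio = (cullet mass / total batch mass) * 100
  Ratio = 387 / 1731 * 100 = 22.36%

22.36%


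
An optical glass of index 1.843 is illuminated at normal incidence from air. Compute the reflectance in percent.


Fresnel reflectance at normal incidence:
  R = ((n - 1)/(n + 1))^2
  (n - 1)/(n + 1) = (1.843 - 1)/(1.843 + 1) = 0.296518
  R = 0.296518^2 = 0.0879229
  R(%) = 0.0879229 * 100 = 8.792%

8.792%


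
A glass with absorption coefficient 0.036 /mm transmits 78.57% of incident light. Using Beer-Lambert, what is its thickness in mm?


Rearrange T = exp(-alpha * thickness):
  thickness = -ln(T) / alpha
  T = 78.57/100 = 0.7857
  ln(T) = -0.24118
  -ln(T) = 0.24118
  thickness = 0.24118 / 0.036 = 6.7 mm

6.7 mm


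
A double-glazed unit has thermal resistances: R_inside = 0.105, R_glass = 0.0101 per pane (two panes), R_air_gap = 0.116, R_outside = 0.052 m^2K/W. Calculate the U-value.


Total thermal resistance (series):
  R_total = R_in + R_glass + R_air + R_glass + R_out
  R_total = 0.105 + 0.0101 + 0.116 + 0.0101 + 0.052 = 0.2932 m^2K/W
U-value = 1 / R_total = 1 / 0.2932 = 3.411 W/m^2K

3.411 W/m^2K


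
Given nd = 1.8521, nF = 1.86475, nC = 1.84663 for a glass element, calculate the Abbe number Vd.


Abbe number formula: Vd = (nd - 1) / (nF - nC)
  nd - 1 = 1.8521 - 1 = 0.8521
  nF - nC = 1.86475 - 1.84663 = 0.01812
  Vd = 0.8521 / 0.01812 = 47.03

47.03


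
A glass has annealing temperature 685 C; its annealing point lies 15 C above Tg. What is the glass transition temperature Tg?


Rearrange T_anneal = Tg + offset for Tg:
  Tg = T_anneal - offset = 685 - 15 = 670 C

670 C


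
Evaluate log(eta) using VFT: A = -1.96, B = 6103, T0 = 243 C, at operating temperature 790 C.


VFT equation: log(eta) = A + B / (T - T0)
  T - T0 = 790 - 243 = 547
  B / (T - T0) = 6103 / 547 = 11.157
  log(eta) = -1.96 + 11.157 = 9.197

9.197


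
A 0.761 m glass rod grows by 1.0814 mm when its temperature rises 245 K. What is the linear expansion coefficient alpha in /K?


Rearrange dL = alpha * L0 * dT for alpha:
  alpha = dL / (L0 * dT)
  alpha = (1.0814 / 1000) / (0.761 * 245) = 0.0000058 /K = 5.8 x 10^-6 /K

5.8 x 10^-6 /K


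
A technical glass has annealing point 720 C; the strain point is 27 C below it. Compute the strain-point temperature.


Strain point = annealing point - difference:
  T_strain = 720 - 27 = 693 C

693 C


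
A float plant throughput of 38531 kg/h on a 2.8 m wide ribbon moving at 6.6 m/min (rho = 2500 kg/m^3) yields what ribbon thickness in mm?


Ribbon cross-section from mass balance:
  Volume rate = throughput / density = 38531 / 2500 = 15.4124 m^3/h
  thickness = volume rate / (speed * 60 * width), i.e.
  thickness = throughput / (60 * speed * width * density) * 1000
  thickness = 38531 / (60 * 6.6 * 2.8 * 2500) * 1000 = 13.9 mm

13.9 mm


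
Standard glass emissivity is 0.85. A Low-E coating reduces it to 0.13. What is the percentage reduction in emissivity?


Percentage reduction = (1 - coated/uncoated) * 100
  Ratio = 0.13 / 0.85 = 0.1529
  Reduction = (1 - 0.1529) * 100 = 84.7%

84.7%


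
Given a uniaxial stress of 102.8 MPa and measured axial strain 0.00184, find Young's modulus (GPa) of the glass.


Young's modulus: E = stress / strain
  E = 102.8 MPa / 0.00184 = 55869.57 MPa
Convert to GPa: 55869.57 / 1000 = 55.87 GPa

55.87 GPa


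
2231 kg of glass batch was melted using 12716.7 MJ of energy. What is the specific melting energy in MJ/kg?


Rearrange E = m * s for s:
  s = E / m
  s = 12716.7 / 2231 = 5.7 MJ/kg

5.7 MJ/kg


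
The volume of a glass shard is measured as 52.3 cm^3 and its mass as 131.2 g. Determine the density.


Use the definition of density:
  rho = mass / volume
  rho = 131.2 / 52.3 = 2.509 g/cm^3

2.509 g/cm^3


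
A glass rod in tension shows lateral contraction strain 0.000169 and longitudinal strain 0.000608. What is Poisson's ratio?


Poisson's ratio: nu = lateral strain / axial strain
  nu = 0.000169 / 0.000608 = 0.278

0.278


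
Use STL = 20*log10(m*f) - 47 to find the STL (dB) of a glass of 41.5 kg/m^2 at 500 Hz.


Mass law: STL = 20 * log10(m * f) - 47
  m * f = 41.5 * 500 = 20750
  log10(20750) = 4.31702
  STL = 20 * 4.31702 - 47 = 86.3404 - 47 = 39.3 dB

39.3 dB


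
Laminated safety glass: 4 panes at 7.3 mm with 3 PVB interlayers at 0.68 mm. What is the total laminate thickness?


Total thickness = glass contribution + PVB contribution
  Glass: 4 * 7.3 = 29.2 mm
  PVB: 3 * 0.68 = 2.04 mm
  Total = 29.2 + 2.04 = 31.24 mm

31.24 mm


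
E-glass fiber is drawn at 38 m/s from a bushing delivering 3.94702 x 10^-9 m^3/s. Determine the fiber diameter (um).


Cross-sectional area from continuity:
  A = Q / v = 3.94702 x 10^-9 / 38 = 1.038689 x 10^-10 m^2
Diameter from circular cross-section:
  d = sqrt(4A / pi) * 10^6 (m -> um)
  d = sqrt(4 * 1.038689 x 10^-10 / pi) * 10^6 = 11.5 um

11.5 um


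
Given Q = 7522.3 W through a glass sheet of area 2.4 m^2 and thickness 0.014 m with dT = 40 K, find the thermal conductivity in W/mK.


Fourier's law rearranged: k = Q * t / (A * dT)
  Numerator = 7522.3 * 0.014 = 105.3122
  Denominator = 2.4 * 40 = 96.0
  k = 105.3122 / 96.0 = 1.097 W/mK

1.097 W/mK


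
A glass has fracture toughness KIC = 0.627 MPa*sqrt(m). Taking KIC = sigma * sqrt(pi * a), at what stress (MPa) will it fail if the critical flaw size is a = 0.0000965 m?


Rearrange KIC = sigma * sqrt(pi * a):
  sigma = KIC / sqrt(pi * a)
  sqrt(pi * 0.0000965) = 0.017412
  sigma = 0.627 / 0.017412 = 36.01 MPa

36.01 MPa


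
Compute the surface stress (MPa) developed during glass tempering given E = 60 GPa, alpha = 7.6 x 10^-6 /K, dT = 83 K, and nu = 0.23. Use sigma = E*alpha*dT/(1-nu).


Tempering stress: sigma = E * alpha * dT / (1 - nu)
  E (MPa) = 60 * 1000 = 60000
  Numerator = 60000 * (7.6 x 10^-6) * 83 = 37.848
  Denominator = 1 - 0.23 = 0.77
  sigma = 37.848 / 0.77 = 49.2 MPa

49.2 MPa


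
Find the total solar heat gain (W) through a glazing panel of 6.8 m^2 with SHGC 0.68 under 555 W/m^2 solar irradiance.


Solar heat gain: Q = Area * SHGC * Irradiance
  Q = 6.8 * 0.68 * 555 = 2566.3 W

2566.3 W


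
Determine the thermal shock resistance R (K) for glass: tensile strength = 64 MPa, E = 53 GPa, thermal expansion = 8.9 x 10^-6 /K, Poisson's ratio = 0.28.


Thermal shock resistance: R = sigma * (1 - nu) / (E * alpha)
  Numerator = 64 * (1 - 0.28) = 46.08
  Denominator = 53 * 1000 * (8.9 x 10^-6) = 0.4717
  R = 46.08 / 0.4717 = 97.7 K

97.7 K


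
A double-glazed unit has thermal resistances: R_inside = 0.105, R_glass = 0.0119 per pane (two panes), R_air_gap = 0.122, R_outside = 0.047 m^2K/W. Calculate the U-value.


Total thermal resistance (series):
  R_total = R_in + R_glass + R_air + R_glass + R_out
  R_total = 0.105 + 0.0119 + 0.122 + 0.0119 + 0.047 = 0.2978 m^2K/W
U-value = 1 / R_total = 1 / 0.2978 = 3.358 W/m^2K

3.358 W/m^2K


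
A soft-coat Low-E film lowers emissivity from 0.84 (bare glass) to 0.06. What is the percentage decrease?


Percentage reduction = (1 - coated/uncoated) * 100
  Ratio = 0.06 / 0.84 = 0.0714
  Reduction = (1 - 0.0714) * 100 = 92.9%

92.9%


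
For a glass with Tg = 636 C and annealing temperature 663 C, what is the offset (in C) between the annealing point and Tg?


Offset = T_anneal - Tg:
  offset = 663 - 636 = 27 C

27 C


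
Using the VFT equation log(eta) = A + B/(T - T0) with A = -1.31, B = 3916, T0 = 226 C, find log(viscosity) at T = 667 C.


VFT equation: log(eta) = A + B / (T - T0)
  T - T0 = 667 - 226 = 441
  B / (T - T0) = 3916 / 441 = 8.88
  log(eta) = -1.31 + 8.88 = 7.57

7.57


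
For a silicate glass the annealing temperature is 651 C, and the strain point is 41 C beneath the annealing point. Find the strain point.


Strain point = annealing point - difference:
  T_strain = 651 - 41 = 610 C

610 C


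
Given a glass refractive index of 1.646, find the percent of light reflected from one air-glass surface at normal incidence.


Fresnel reflectance at normal incidence:
  R = ((n - 1)/(n + 1))^2
  (n - 1)/(n + 1) = (1.646 - 1)/(1.646 + 1) = 0.244142
  R = 0.244142^2 = 0.0596053
  R(%) = 0.0596053 * 100 = 5.961%

5.961%


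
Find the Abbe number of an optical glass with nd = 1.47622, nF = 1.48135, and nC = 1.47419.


Abbe number formula: Vd = (nd - 1) / (nF - nC)
  nd - 1 = 1.47622 - 1 = 0.47622
  nF - nC = 1.48135 - 1.47419 = 0.00716
  Vd = 0.47622 / 0.00716 = 66.51

66.51


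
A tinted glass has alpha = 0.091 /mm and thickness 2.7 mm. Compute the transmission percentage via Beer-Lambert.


Beer-Lambert law: T = exp(-alpha * thickness)
  exponent = -0.091 * 2.7 = -0.2457
  T = exp(-0.2457) = 0.7822
  Percentage = 0.7822 * 100 = 78.22%

78.22%


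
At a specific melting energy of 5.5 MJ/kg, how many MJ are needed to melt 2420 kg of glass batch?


Total energy = mass * specific energy
  E = 2420 * 5.5 = 13310 MJ

13310 MJ


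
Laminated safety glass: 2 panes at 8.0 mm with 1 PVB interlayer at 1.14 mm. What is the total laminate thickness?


Total thickness = glass contribution + PVB contribution
  Glass: 2 * 8.0 = 16.0 mm
  PVB: 1 * 1.14 = 1.14 mm
  Total = 16.0 + 1.14 = 17.14 mm

17.14 mm


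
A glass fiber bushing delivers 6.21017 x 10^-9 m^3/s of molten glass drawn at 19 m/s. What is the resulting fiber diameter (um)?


Cross-sectional area from continuity:
  A = Q / v = 6.21017 x 10^-9 / 19 = 3.268511 x 10^-10 m^2
Diameter from circular cross-section:
  d = sqrt(4A / pi) * 10^6 (m -> um)
  d = sqrt(4 * 3.268511 x 10^-10 / pi) * 10^6 = 20.4 um

20.4 um


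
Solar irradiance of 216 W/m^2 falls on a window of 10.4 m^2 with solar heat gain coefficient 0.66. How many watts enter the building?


Solar heat gain: Q = Area * SHGC * Irradiance
  Q = 10.4 * 0.66 * 216 = 1482.6 W

1482.6 W


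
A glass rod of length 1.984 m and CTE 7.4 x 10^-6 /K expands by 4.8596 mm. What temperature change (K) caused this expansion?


Rearrange dL = alpha * L0 * dT for dT:
  dT = dL / (alpha * L0)
  dL (m) = 4.8596 / 1000 = 0.0048596
  dT = 0.0048596 / ((7.4 x 10^-6) * 1.984) = 331.0 K

331.0 K


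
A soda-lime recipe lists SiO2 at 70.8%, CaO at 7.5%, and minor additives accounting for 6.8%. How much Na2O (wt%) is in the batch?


Pieces sum to 100%:
  Na2O = 100 - (SiO2 + CaO + others)
  Na2O = 100 - (70.8 + 7.5 + 6.8) = 14.9%

14.9%


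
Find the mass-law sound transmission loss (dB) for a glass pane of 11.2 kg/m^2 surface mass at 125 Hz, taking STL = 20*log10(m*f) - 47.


Mass law: STL = 20 * log10(m * f) - 47
  m * f = 11.2 * 125 = 1400
  log10(1400) = 3.14613
  STL = 20 * 3.14613 - 47 = 62.9226 - 47 = 15.9 dB

15.9 dB


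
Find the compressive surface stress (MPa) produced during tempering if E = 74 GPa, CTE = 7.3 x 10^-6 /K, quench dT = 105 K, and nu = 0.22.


Tempering stress: sigma = E * alpha * dT / (1 - nu)
  E (MPa) = 74 * 1000 = 74000
  Numerator = 74000 * (7.3 x 10^-6) * 105 = 56.721
  Denominator = 1 - 0.22 = 0.78
  sigma = 56.721 / 0.78 = 72.7 MPa

72.7 MPa


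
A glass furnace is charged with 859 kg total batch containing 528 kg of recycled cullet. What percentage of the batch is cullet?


Cullet ratio = (cullet mass / total batch mass) * 100
  Ratio = 528 / 859 * 100 = 61.47%

61.47%


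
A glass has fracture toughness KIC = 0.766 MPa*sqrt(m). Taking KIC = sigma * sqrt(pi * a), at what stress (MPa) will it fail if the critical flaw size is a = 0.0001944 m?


Rearrange KIC = sigma * sqrt(pi * a):
  sigma = KIC / sqrt(pi * a)
  sqrt(pi * 0.0001944) = 0.024713
  sigma = 0.766 / 0.024713 = 31.0 MPa

31.0 MPa


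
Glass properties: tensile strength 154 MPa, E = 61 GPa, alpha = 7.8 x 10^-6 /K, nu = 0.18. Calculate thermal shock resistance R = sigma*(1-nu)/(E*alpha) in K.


Thermal shock resistance: R = sigma * (1 - nu) / (E * alpha)
  Numerator = 154 * (1 - 0.18) = 126.28
  Denominator = 61 * 1000 * (7.8 x 10^-6) = 0.4758
  R = 126.28 / 0.4758 = 265.4 K

265.4 K


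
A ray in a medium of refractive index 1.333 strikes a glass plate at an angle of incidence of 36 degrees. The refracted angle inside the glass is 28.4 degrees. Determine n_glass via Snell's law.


Apply Snell's law: n1 * sin(theta1) = n2 * sin(theta2)
  n2 = n1 * sin(theta1) / sin(theta2)
  sin(36) = 0.587785
  sin(28.4) = 0.475624
  n2 = 1.333 * 0.587785 / 0.475624 = 1.6473

1.6473


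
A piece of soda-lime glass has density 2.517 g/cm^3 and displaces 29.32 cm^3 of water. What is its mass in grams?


Rearrange rho = m / V:
  m = rho * V
  m = 2.517 * 29.32 = 73.798 g

73.798 g


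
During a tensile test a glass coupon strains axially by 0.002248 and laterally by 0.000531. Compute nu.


Poisson's ratio: nu = lateral strain / axial strain
  nu = 0.000531 / 0.002248 = 0.2362

0.2362


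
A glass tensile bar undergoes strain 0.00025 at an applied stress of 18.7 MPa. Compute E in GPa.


Young's modulus: E = stress / strain
  E = 18.7 MPa / 0.00025 = 74800 MPa
Convert to GPa: 74800 / 1000 = 74.8 GPa

74.8 GPa


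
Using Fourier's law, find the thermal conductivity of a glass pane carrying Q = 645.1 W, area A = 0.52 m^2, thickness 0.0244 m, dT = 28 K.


Fourier's law rearranged: k = Q * t / (A * dT)
  Numerator = 645.1 * 0.0244 = 15.74044
  Denominator = 0.52 * 28 = 14.56
  k = 15.74044 / 14.56 = 1.081 W/mK

1.081 W/mK


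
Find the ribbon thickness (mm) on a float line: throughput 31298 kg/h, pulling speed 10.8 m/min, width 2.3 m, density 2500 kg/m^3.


Ribbon cross-section from mass balance:
  Volume rate = throughput / density = 31298 / 2500 = 12.5192 m^3/h
  thickness = volume rate / (speed * 60 * width), i.e.
  thickness = throughput / (60 * speed * width * density) * 1000
  thickness = 31298 / (60 * 10.8 * 2.3 * 2500) * 1000 = 8.4 mm

8.4 mm


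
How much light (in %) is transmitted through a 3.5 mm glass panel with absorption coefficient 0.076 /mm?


Beer-Lambert law: T = exp(-alpha * thickness)
  exponent = -0.076 * 3.5 = -0.266
  T = exp(-0.266) = 0.7664
  Percentage = 0.7664 * 100 = 76.64%

76.64%


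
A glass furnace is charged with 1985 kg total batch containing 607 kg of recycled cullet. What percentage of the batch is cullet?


Cullet ratio = (cullet mass / total batch mass) * 100
  Ratio = 607 / 1985 * 100 = 30.58%

30.58%


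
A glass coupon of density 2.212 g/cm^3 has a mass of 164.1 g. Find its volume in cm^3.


Rearrange rho = m / V:
  V = m / rho
  V = 164.1 / 2.212 = 74.186 cm^3

74.186 cm^3


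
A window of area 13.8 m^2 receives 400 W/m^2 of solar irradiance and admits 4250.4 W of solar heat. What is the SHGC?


Rearrange Q = Area * SHGC * Irradiance:
  SHGC = Q / (Area * Irradiance)
  SHGC = 4250.4 / (13.8 * 400) = 0.77

0.77


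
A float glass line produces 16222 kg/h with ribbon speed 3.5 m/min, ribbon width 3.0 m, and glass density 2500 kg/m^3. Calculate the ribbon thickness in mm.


Ribbon cross-section from mass balance:
  Volume rate = throughput / density = 16222 / 2500 = 6.4888 m^3/h
  thickness = volume rate / (speed * 60 * width), i.e.
  thickness = throughput / (60 * speed * width * density) * 1000
  thickness = 16222 / (60 * 3.5 * 3.0 * 2500) * 1000 = 10.3 mm

10.3 mm


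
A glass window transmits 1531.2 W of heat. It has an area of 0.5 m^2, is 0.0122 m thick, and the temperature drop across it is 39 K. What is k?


Fourier's law rearranged: k = Q * t / (A * dT)
  Numerator = 1531.2 * 0.0122 = 18.68064
  Denominator = 0.5 * 39 = 19.5
  k = 18.68064 / 19.5 = 0.958 W/mK

0.958 W/mK


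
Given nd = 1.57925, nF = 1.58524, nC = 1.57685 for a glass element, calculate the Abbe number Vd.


Abbe number formula: Vd = (nd - 1) / (nF - nC)
  nd - 1 = 1.57925 - 1 = 0.57925
  nF - nC = 1.58524 - 1.57685 = 0.00839
  Vd = 0.57925 / 0.00839 = 69.04

69.04


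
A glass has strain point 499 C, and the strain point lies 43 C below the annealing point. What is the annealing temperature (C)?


T_anneal = T_strain + gap:
  T_anneal = 499 + 43 = 542 C

542 C


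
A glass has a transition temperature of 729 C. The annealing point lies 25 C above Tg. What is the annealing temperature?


The annealing temperature is Tg plus the offset:
  T_anneal = 729 + 25 = 754 C

754 C


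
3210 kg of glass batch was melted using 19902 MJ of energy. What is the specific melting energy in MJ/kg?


Rearrange E = m * s for s:
  s = E / m
  s = 19902 / 3210 = 6.2 MJ/kg

6.2 MJ/kg


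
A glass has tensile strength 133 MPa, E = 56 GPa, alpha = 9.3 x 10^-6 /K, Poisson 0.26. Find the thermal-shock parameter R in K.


Thermal shock resistance: R = sigma * (1 - nu) / (E * alpha)
  Numerator = 133 * (1 - 0.26) = 98.42
  Denominator = 56 * 1000 * (9.3 x 10^-6) = 0.5208
  R = 98.42 / 0.5208 = 189.0 K

189.0 K


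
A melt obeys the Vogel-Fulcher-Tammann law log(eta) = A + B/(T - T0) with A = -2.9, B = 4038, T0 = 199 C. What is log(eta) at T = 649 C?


VFT equation: log(eta) = A + B / (T - T0)
  T - T0 = 649 - 199 = 450
  B / (T - T0) = 4038 / 450 = 8.973
  log(eta) = -2.9 + 8.973 = 6.073

6.073


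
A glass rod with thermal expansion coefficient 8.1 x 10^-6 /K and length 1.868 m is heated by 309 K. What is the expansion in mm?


Thermal expansion formula: dL = alpha * L0 * dT
  dL = (8.1 x 10^-6) * 1.868 * 309 = 0.00467542 m
Convert to mm: 0.00467542 * 1000 = 4.6754 mm

4.6754 mm


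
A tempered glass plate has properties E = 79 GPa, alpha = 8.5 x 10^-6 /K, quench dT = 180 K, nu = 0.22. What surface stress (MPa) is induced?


Tempering stress: sigma = E * alpha * dT / (1 - nu)
  E (MPa) = 79 * 1000 = 79000
  Numerator = 79000 * (8.5 x 10^-6) * 180 = 120.87
  Denominator = 1 - 0.22 = 0.78
  sigma = 120.87 / 0.78 = 155.0 MPa

155.0 MPa


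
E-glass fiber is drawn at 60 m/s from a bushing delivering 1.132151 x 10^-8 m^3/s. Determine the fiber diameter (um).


Cross-sectional area from continuity:
  A = Q / v = 1.132151 x 10^-8 / 60 = 1.886918 x 10^-10 m^2
Diameter from circular cross-section:
  d = sqrt(4A / pi) * 10^6 (m -> um)
  d = sqrt(4 * 1.886918 x 10^-10 / pi) * 10^6 = 15.5 um

15.5 um


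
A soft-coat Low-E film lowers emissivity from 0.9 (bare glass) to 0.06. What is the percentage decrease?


Percentage reduction = (1 - coated/uncoated) * 100
  Ratio = 0.06 / 0.9 = 0.0667
  Reduction = (1 - 0.0667) * 100 = 93.3%

93.3%


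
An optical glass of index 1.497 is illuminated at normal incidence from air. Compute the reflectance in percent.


Fresnel reflectance at normal incidence:
  R = ((n - 1)/(n + 1))^2
  (n - 1)/(n + 1) = (1.497 - 1)/(1.497 + 1) = 0.199039
  R = 0.199039^2 = 0.0396165
  R(%) = 0.0396165 * 100 = 3.962%

3.962%


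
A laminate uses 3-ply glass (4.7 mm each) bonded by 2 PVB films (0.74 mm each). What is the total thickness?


Total thickness = glass contribution + PVB contribution
  Glass: 3 * 4.7 = 14.1 mm
  PVB: 2 * 0.74 = 1.48 mm
  Total = 14.1 + 1.48 = 15.58 mm

15.58 mm


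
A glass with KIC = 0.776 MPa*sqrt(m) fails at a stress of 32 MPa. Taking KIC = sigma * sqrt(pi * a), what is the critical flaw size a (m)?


Rearrange KIC = sigma * sqrt(pi * a):
  sqrt(pi * a) = KIC / sigma
  sqrt(pi * a) = 0.776 / 32 = 0.02425
  a = (KIC / sigma)^2 / pi
  a = 0.02425^2 / pi = 0.0001872 m

0.0001872 m
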